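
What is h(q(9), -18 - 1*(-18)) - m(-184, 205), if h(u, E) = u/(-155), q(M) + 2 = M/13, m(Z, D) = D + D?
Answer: -826133/2015 ≈ -409.99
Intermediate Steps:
m(Z, D) = 2*D
q(M) = -2 + M/13
h(u, E) = -u/155 (h(u, E) = u*(-1/155) = -u/155)
h(q(9), -18 - 1*(-18)) - m(-184, 205) = -(-2 + (1/13)*9)/155 - 2*205 = -(-2 + 9/13)/155 - 1*410 = -1/155*(-17/13) - 410 = 17/2015 - 410 = -826133/2015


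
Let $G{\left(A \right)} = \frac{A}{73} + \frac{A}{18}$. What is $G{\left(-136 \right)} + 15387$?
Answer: $\frac{10103071}{657} \approx 15378.0$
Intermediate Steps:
$G{\left(A \right)} = \frac{91 A}{1314}$ ($G{\left(A \right)} = A \frac{1}{73} + A \frac{1}{18} = \frac{A}{73} + \frac{A}{18} = \frac{91 A}{1314}$)
$G{\left(-136 \right)} + 15387 = \frac{91}{1314} \left(-136\right) + 15387 = - \frac{6188}{657} + 15387 = \frac{10103071}{657}$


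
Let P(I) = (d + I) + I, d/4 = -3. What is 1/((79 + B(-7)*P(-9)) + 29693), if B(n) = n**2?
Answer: 1/28302 ≈ 3.5333e-5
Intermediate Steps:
d = -12 (d = 4*(-3) = -12)
P(I) = -12 + 2*I (P(I) = (-12 + I) + I = -12 + 2*I)
1/((79 + B(-7)*P(-9)) + 29693) = 1/((79 + (-7)**2*(-12 + 2*(-9))) + 29693) = 1/((79 + 49*(-12 - 18)) + 29693) = 1/((79 + 49*(-30)) + 29693) = 1/((79 - 1470) + 29693) = 1/(-1391 + 29693) = 1/28302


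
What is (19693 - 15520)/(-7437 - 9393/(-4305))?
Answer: -5988255/10668964 ≈ -0.56128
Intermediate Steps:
(19693 - 15520)/(-7437 - 9393/(-4305)) = 4173/(-7437 - 9393*(-1/4305)) = 4173/(-7437 + 3131/1435) = 4173/(-10668964/1435) = 4173*(-1435/10668964) = -5988255/10668964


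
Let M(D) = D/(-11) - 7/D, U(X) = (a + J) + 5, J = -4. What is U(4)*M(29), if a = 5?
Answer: -5508/319 ≈ -17.266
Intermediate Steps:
U(X) = 6 (U(X) = (5 - 4) + 5 = 1 + 5 = 6)
M(D) = -7/D - D/11 (M(D) = D*(-1/11) - 7/D = -D/11 - 7/D = -7/D - D/11)
U(4)*M(29) = 6*(-7/29 - 1/11*29) = 6*(-7*1/29 - 29/11) = 6*(-7/29 - 29/11) = 6*(-918/319) = -5508/319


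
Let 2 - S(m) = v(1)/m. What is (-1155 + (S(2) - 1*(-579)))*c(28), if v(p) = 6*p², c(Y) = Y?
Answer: -16156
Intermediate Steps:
S(m) = 2 - 6/m (S(m) = 2 - 6*1²/m = 2 - 6*1/m = 2 - 6/m)
(-1155 + (S(2) - 1*(-579)))*c(28) = (-1155 + ((2 - 6/2) - 1*(-579)))*28 = (-1155 + ((2 - 6*½) + 579))*28 = (-1155 + ((2 - 3) + 579))*28 = (-1155 + (-1 + 579))*28 = (-1155 + 578)*28 = -577*28 = -16156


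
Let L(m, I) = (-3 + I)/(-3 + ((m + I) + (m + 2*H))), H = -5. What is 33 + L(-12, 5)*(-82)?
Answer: 305/8 ≈ 38.125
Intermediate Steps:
L(m, I) = (-3 + I)/(-13 + I + 2*m) (L(m, I) = (-3 + I)/(-3 + ((m + I) + (m + 2*(-5)))) = (-3 + I)/(-3 + ((I + m) + (m - 10))) = (-3 + I)/(-3 + ((I + m) + (-10 + m))) = (-3 + I)/(-3 + (-10 + I + 2*m)) = (-3 + I)/(-13 + I + 2*m))
33 + L(-12, 5)*(-82) = 33 + ((-3 + 5)/(-13 + 5 + 2*(-12)))*(-82) = 33 + (2/(-13 + 5 - 24))*(-82) = 33 + (2/(-32))*(-82) = 33 - 1/32*2*(-82) = 33 - 1/16*(-82) = 33 + 41/8 = 305/8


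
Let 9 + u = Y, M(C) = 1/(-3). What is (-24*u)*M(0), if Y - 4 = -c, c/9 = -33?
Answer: 2336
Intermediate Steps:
c = -297 (c = 9*(-33) = -297)
Y = 301 (Y = 4 - 1*(-297) = 4 + 297 = 301)
M(C) = -⅓
u = 292 (u = -9 + 301 = 292)
(-24*u)*M(0) = -24*292*(-⅓) = -7008*(-⅓) = 2336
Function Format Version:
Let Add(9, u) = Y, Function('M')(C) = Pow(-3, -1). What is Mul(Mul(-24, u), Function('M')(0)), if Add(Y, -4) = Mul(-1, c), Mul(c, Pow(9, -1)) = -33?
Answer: 2336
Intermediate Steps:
c = -297 (c = Mul(9, -33) = -297)
Y = 301 (Y = Add(4, Mul(-1, -297)) = Add(4, 297) = 301)
Function('M')(C) = Rational(-1, 3)
u = 292 (u = Add(-9, 301) = 292)
Mul(Mul(-24, u), Function('M')(0)) = Mul(Mul(-24, 292), Rational(-1, 3)) = Mul(-7008, Rational(-1, 3)) = 2336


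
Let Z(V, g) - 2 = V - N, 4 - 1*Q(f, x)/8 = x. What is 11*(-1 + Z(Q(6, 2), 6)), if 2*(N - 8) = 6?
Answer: 66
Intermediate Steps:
N = 11 (N = 8 + (1/2)*6 = 8 + 3 = 11)
Q(f, x) = 32 - 8*x
Z(V, g) = -9 + V (Z(V, g) = 2 + (V - 1*11) = 2 + (V - 11) = 2 + (-11 + V) = -9 + V)
11*(-1 + Z(Q(6, 2), 6)) = 11*(-1 + (-9 + (32 - 8*2))) = 11*(-1 + (-9 + (32 - 16))) = 11*(-1 + (-9 + 16)) = 11*(-1 + 7) = 11*6 = 66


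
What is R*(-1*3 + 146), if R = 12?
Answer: 1716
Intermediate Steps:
R*(-1*3 + 146) = 12*(-1*3 + 146) = 12*(-3 + 146) = 12*143 = 1716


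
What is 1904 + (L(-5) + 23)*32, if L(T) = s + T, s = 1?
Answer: 2512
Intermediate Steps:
L(T) = 1 + T
1904 + (L(-5) + 23)*32 = 1904 + ((1 - 5) + 23)*32 = 1904 + (-4 + 23)*32 = 1904 + 19*32 = 1904 + 608 = 2512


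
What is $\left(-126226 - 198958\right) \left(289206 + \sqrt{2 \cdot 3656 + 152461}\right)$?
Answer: $-94045163904 - 325184 \sqrt{159773} \approx -9.4175 \cdot 10^{10}$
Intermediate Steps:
$\left(-126226 - 198958\right) \left(289206 + \sqrt{2 \cdot 3656 + 152461}\right) = - 325184 \left(289206 + \sqrt{7312 + 152461}\right) = - 325184 \left(289206 + \sqrt{159773}\right) = -94045163904 - 325184 \sqrt{159773}$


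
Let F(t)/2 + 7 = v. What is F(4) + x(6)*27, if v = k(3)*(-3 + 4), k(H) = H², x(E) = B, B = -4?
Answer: -104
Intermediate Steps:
x(E) = -4
v = 9 (v = 3²*(-3 + 4) = 9*1 = 9)
F(t) = 4 (F(t) = -14 + 2*9 = -14 + 18 = 4)
F(4) + x(6)*27 = 4 - 4*27 = 4 - 108 = -104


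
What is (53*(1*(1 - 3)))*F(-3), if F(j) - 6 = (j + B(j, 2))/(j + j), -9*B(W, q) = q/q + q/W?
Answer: -55862/81 ≈ -689.65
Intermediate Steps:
B(W, q) = -⅑ - q/(9*W) (B(W, q) = -(q/q + q/W)/9 = -(1 + q/W)/9 = -⅑ - q/(9*W))
F(j) = 6 + (j + (-2 - j)/(9*j))/(2*j) (F(j) = 6 + (j + (-j - 1*2)/(9*j))/(j + j) = 6 + (j + (-j - 2)/(9*j))/((2*j)) = 6 + (j + (-2 - j)/(9*j))*(1/(2*j)) = 6 + (j + (-2 - j)/(9*j))/(2*j))
(53*(1*(1 - 3)))*F(-3) = (53*(1*(1 - 3)))*((1/18)*(-2 - 1*(-3) + 117*(-3)²)/(-3)²) = (53*(1*(-2)))*((1/18)*(⅑)*(-2 + 3 + 117*9)) = (53*(-2))*((1/18)*(⅑)*(-2 + 3 + 1053)) = -53*1054/(9*9) = -106*527/81 = -55862/81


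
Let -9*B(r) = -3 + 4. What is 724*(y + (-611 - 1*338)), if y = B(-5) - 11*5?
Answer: -6542788/9 ≈ -7.2698e+5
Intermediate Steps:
B(r) = -1/9 (B(r) = -(-3 + 4)/9 = -1/9*1 = -1/9)
y = -496/9 (y = -1/9 - 11*5 = -1/9 - 55 = -496/9 ≈ -55.111)
724*(y + (-611 - 1*338)) = 724*(-496/9 + (-611 - 1*338)) = 724*(-496/9 + (-611 - 338)) = 724*(-496/9 - 949) = 724*(-9037/9) = -6542788/9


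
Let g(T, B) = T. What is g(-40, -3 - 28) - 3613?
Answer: -3653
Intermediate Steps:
g(-40, -3 - 28) - 3613 = -40 - 3613 = -3653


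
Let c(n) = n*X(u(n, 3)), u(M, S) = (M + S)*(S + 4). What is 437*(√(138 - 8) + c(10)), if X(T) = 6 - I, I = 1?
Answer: 21850 + 437*√130 ≈ 26833.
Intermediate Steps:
u(M, S) = (4 + S)*(M + S) (u(M, S) = (M + S)*(4 + S) = (4 + S)*(M + S))
X(T) = 5 (X(T) = 6 - 1*1 = 6 - 1 = 5)
c(n) = 5*n (c(n) = n*5 = 5*n)
437*(√(138 - 8) + c(10)) = 437*(√(138 - 8) + 5*10) = 437*(√130 + 50) = 437*(50 + √130) = 21850 + 437*√130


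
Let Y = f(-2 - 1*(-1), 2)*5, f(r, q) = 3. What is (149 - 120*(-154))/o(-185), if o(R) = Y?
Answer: 18629/15 ≈ 1241.9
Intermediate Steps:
Y = 15 (Y = 3*5 = 15)
o(R) = 15
(149 - 120*(-154))/o(-185) = (149 - 120*(-154))/15 = (149 + 18480)*(1/15) = 18629*(1/15) = 18629/15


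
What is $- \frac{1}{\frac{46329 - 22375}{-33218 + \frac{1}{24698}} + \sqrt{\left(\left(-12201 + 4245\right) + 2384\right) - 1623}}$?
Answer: $\frac{485372423316246396}{4843203507250886379619} + \frac{673085962180294569 i \sqrt{7195}}{4843203507250886379619} \approx 0.00010022 + 0.011788 i$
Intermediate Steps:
$- \frac{1}{\frac{46329 - 22375}{-33218 + \frac{1}{24698}} + \sqrt{\left(\left(-12201 + 4245\right) + 2384\right) - 1623}} = - \frac{1}{\frac{23954}{-33218 + \frac{1}{24698}} + \sqrt{\left(-7956 + 2384\right) - 1623}} = - \frac{1}{\frac{23954}{- \frac{820418163}{24698}} + \sqrt{-5572 - 1623}} = - \frac{1}{23954 \left(- \frac{24698}{820418163}\right) + \sqrt{-7195}} = - \frac{1}{- \frac{591615892}{820418163} + i \sqrt{7195}}$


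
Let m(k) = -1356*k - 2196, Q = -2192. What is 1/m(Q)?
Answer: 1/2970156 ≈ 3.3668e-7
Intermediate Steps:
m(k) = -2196 - 1356*k
1/m(Q) = 1/(-2196 - 1356*(-2192)) = 1/(-2196 + 2972352) = 1/2970156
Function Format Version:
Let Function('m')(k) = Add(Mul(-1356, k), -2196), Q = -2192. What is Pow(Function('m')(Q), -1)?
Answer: Rational(1, 2970156) ≈ 3.3668e-7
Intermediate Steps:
Function('m')(k) = Add(-2196, Mul(-1356, k))
Pow(Function('m')(Q), -1) = Pow(Add(-2196, Mul(-1356, -2192)), -1) = Pow(Add(-2196, 2972352), -1) = Pow(2970156, -1) = Rational(1, 2970156)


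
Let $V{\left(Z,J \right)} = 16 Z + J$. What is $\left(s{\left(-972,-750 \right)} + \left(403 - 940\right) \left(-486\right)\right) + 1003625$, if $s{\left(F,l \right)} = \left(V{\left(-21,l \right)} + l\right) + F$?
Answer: $1261799$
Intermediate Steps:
$V{\left(Z,J \right)} = J + 16 Z$
$s{\left(F,l \right)} = -336 + F + 2 l$ ($s{\left(F,l \right)} = \left(\left(l + 16 \left(-21\right)\right) + l\right) + F = \left(\left(l - 336\right) + l\right) + F = \left(\left(-336 + l\right) + l\right) + F = \left(-336 + 2 l\right) + F = -336 + F + 2 l$)
$\left(s{\left(-972,-750 \right)} + \left(403 - 940\right) \left(-486\right)\right) + 1003625 = \left(\left(-336 - 972 + 2 \left(-750\right)\right) + \left(403 - 940\right) \left(-486\right)\right) + 1003625 = \left(\left(-336 - 972 - 1500\right) + \left(403 - 940\right) \left(-486\right)\right) + 1003625 = \left(-2808 - -260982\right) + 1003625 = \left(-2808 + 260982\right) + 1003625 = 258174 + 1003625 = 1261799$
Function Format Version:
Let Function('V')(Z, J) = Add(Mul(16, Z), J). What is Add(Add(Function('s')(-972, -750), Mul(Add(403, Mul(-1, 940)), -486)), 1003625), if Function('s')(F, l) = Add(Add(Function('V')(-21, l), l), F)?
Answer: 1261799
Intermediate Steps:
Function('V')(Z, J) = Add(J, Mul(16, Z))
Function('s')(F, l) = Add(-336, F, Mul(2, l)) (Function('s')(F, l) = Add(Add(Add(l, Mul(16, -21)), l), F) = Add(Add(Add(l, -336), l), F) = Add(Add(Add(-336, l), l), F) = Add(Add(-336, Mul(2, l)), F) = Add(-336, F, Mul(2, l)))
Add(Add(Function('s')(-972, -750), Mul(Add(403, Mul(-1, 940)), -486)), 1003625) = Add(Add(Add(-336, -972, Mul(2, -750)), Mul(Add(403, Mul(-1, 940)), -486)), 1003625) = Add(Add(Add(-336, -972, -1500), Mul(Add(403, -940), -486)), 1003625) = Add(Add(-2808, Mul(-537, -486)), 1003625) = Add(Add(-2808, 260982), 1003625) = Add(258174, 1003625) = 1261799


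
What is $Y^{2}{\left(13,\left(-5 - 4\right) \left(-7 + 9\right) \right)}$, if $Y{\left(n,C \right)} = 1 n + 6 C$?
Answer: $9025$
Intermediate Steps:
$Y{\left(n,C \right)} = n + 6 C$
$Y^{2}{\left(13,\left(-5 - 4\right) \left(-7 + 9\right) \right)} = \left(13 + 6 \left(-5 - 4\right) \left(-7 + 9\right)\right)^{2} = \left(13 + 6 \left(\left(-9\right) 2\right)\right)^{2} = \left(13 + 6 \left(-18\right)\right)^{2} = \left(13 - 108\right)^{2} = \left(-95\right)^{2} = 9025$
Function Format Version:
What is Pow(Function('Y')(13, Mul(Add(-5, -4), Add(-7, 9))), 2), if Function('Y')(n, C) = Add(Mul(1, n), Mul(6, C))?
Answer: 9025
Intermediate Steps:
Function('Y')(n, C) = Add(n, Mul(6, C))
Pow(Function('Y')(13, Mul(Add(-5, -4), Add(-7, 9))), 2) = Pow(Add(13, Mul(6, Mul(Add(-5, -4), Add(-7, 9)))), 2) = Pow(Add(13, Mul(6, Mul(-9, 2))), 2) = Pow(Add(13, Mul(6, -18)), 2) = Pow(Add(13, -108), 2) = Pow(-95, 2) = 9025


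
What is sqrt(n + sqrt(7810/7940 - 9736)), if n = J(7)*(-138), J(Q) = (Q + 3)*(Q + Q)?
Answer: sqrt(-12180023520 + 5558*I*sqrt(125251118))/794 ≈ 0.35492 + 139.0*I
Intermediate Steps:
J(Q) = 2*Q*(3 + Q) (J(Q) = (3 + Q)*(2*Q) = 2*Q*(3 + Q))
n = -19320 (n = (2*7*(3 + 7))*(-138) = (2*7*10)*(-138) = 140*(-138) = -19320)
sqrt(n + sqrt(7810/7940 - 9736)) = sqrt(-19320 + sqrt(7810/7940 - 9736)) = sqrt(-19320 + sqrt(7810*(1/7940) - 9736)) = sqrt(-19320 + sqrt(781/794 - 9736)) = sqrt(-19320 + sqrt(-7729603/794)) = sqrt(-19320 + 7*I*sqrt(125251118)/794)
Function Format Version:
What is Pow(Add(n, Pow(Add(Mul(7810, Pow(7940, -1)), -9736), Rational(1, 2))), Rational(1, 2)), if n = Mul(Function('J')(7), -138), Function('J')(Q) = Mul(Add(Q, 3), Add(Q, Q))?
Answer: Mul(Rational(1, 794), Pow(Add(-12180023520, Mul(5558, I, Pow(125251118, Rational(1, 2)))), Rational(1, 2))) ≈ Add(0.35492, Mul(139.00, I))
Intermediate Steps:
Function('J')(Q) = Mul(2, Q, Add(3, Q)) (Function('J')(Q) = Mul(Add(3, Q), Mul(2, Q)) = Mul(2, Q, Add(3, Q)))
n = -19320 (n = Mul(Mul(2, 7, Add(3, 7)), -138) = Mul(Mul(2, 7, 10), -138) = Mul(140, -138) = -19320)
Pow(Add(n, Pow(Add(Mul(7810, Pow(7940, -1)), -9736), Rational(1, 2))), Rational(1, 2)) = Pow(Add(-19320, Pow(Add(Mul(7810, Pow(7940, -1)), -9736), Rational(1, 2))), Rational(1, 2)) = Pow(Add(-19320, Pow(Add(Mul(7810, Rational(1, 7940)), -9736), Rational(1, 2))), Rational(1, 2)) = Pow(Add(-19320, Pow(Add(Rational(781, 794), -9736), Rational(1, 2))), Rational(1, 2)) = Pow(Add(-19320, Pow(Rational(-7729603, 794), Rational(1, 2))), Rational(1, 2)) = Pow(Add(-19320, Mul(Rational(7, 794), I, Pow(125251118, Rational(1, 2)))), Rational(1, 2))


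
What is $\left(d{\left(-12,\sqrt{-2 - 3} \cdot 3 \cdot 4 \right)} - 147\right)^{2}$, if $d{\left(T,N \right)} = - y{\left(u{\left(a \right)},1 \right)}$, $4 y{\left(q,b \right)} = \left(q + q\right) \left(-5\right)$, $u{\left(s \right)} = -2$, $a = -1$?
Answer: $23104$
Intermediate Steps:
$y{\left(q,b \right)} = - \frac{5 q}{2}$ ($y{\left(q,b \right)} = \frac{\left(q + q\right) \left(-5\right)}{4} = \frac{2 q \left(-5\right)}{4} = \frac{\left(-10\right) q}{4} = - \frac{5 q}{2}$)
$d{\left(T,N \right)} = -5$ ($d{\left(T,N \right)} = - \frac{\left(-5\right) \left(-2\right)}{2} = \left(-1\right) 5 = -5$)
$\left(d{\left(-12,\sqrt{-2 - 3} \cdot 3 \cdot 4 \right)} - 147\right)^{2} = \left(-5 - 147\right)^{2} = \left(-152\right)^{2} = 23104$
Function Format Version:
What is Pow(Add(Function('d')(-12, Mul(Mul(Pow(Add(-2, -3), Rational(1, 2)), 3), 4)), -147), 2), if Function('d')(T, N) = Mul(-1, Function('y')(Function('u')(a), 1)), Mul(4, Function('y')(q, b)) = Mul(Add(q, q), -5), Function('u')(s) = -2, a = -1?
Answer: 23104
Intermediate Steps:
Function('y')(q, b) = Mul(Rational(-5, 2), q) (Function('y')(q, b) = Mul(Rational(1, 4), Mul(Add(q, q), -5)) = Mul(Rational(1, 4), Mul(Mul(2, q), -5)) = Mul(Rational(1, 4), Mul(-10, q)) = Mul(Rational(-5, 2), q))
Function('d')(T, N) = -5 (Function('d')(T, N) = Mul(-1, Mul(Rational(-5, 2), -2)) = Mul(-1, 5) = -5)
Pow(Add(Function('d')(-12, Mul(Mul(Pow(Add(-2, -3), Rational(1, 2)), 3), 4)), -147), 2) = Pow(Add(-5, -147), 2) = Pow(-152, 2) = 23104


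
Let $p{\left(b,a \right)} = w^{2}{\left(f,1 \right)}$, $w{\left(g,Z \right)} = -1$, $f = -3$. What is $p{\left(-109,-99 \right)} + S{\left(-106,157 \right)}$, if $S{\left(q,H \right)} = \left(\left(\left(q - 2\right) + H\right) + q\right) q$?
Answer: $6043$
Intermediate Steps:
$S{\left(q,H \right)} = q \left(-2 + H + 2 q\right)$ ($S{\left(q,H \right)} = \left(\left(\left(-2 + q\right) + H\right) + q\right) q = \left(\left(-2 + H + q\right) + q\right) q = \left(-2 + H + 2 q\right) q = q \left(-2 + H + 2 q\right)$)
$p{\left(b,a \right)} = 1$ ($p{\left(b,a \right)} = \left(-1\right)^{2} = 1$)
$p{\left(-109,-99 \right)} + S{\left(-106,157 \right)} = 1 - 106 \left(-2 + 157 + 2 \left(-106\right)\right) = 1 - 106 \left(-2 + 157 - 212\right) = 1 - -6042 = 1 + 6042 = 6043$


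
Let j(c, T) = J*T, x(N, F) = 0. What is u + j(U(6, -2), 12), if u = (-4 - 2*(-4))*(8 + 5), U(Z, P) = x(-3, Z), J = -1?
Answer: 40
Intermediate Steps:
U(Z, P) = 0
j(c, T) = -T
u = 52 (u = (-4 + 8)*13 = 4*13 = 52)
u + j(U(6, -2), 12) = 52 - 1*12 = 52 - 12 = 40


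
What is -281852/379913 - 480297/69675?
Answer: -67369704087/8823479425 ≈ -7.6353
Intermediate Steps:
-281852/379913 - 480297/69675 = -281852*1/379913 - 480297*1/69675 = -281852/379913 - 160099/23225 = -67369704087/8823479425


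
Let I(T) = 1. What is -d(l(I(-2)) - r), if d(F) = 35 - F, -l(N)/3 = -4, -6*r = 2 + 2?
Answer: -67/3 ≈ -22.333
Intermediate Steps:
r = -2/3 (r = -(2 + 2)/6 = -1/6*4 = -2/3 ≈ -0.66667)
l(N) = 12 (l(N) = -3*(-4) = 12)
-d(l(I(-2)) - r) = -(35 - (12 - 1*(-2/3))) = -(35 - (12 + 2/3)) = -(35 - 1*38/3) = -(35 - 38/3) = -1*67/3 = -67/3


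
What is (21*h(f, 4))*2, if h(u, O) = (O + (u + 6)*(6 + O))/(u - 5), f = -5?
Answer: -294/5 ≈ -58.800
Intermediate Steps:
h(u, O) = (O + (6 + O)*(6 + u))/(-5 + u) (h(u, O) = (O + (6 + u)*(6 + O))/(-5 + u) = (O + (6 + O)*(6 + u))/(-5 + u))
(21*h(f, 4))*2 = (21*((36 + 6*(-5) + 7*4 + 4*(-5))/(-5 - 5)))*2 = (21*((36 - 30 + 28 - 20)/(-10)))*2 = (21*(-⅒*14))*2 = (21*(-7/5))*2 = -147/5*2 = -294/5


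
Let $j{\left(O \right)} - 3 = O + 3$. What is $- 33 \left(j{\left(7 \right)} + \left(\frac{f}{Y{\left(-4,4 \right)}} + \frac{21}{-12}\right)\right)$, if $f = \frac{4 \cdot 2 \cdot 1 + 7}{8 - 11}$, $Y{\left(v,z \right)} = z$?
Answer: $-330$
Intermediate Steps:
$j{\left(O \right)} = 6 + O$ ($j{\left(O \right)} = 3 + \left(O + 3\right) = 3 + \left(3 + O\right) = 6 + O$)
$f = -5$ ($f = \frac{8 \cdot 1 + 7}{-3} = \left(8 + 7\right) \left(- \frac{1}{3}\right) = 15 \left(- \frac{1}{3}\right) = -5$)
$- 33 \left(j{\left(7 \right)} + \left(\frac{f}{Y{\left(-4,4 \right)}} + \frac{21}{-12}\right)\right) = - 33 \left(\left(6 + 7\right) + \left(- \frac{5}{4} + \frac{21}{-12}\right)\right) = - 33 \left(13 + \left(\left(-5\right) \frac{1}{4} + 21 \left(- \frac{1}{12}\right)\right)\right) = - 33 \left(13 - 3\right) = \left(-33\right) 10 = -330$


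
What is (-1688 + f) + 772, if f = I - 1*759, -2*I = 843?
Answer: -4193/2 ≈ -2096.5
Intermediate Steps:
I = -843/2 (I = -½*843 = -843/2 ≈ -421.50)
f = -2361/2 (f = -843/2 - 1*759 = -843/2 - 759 = -2361/2 ≈ -1180.5)
(-1688 + f) + 772 = (-1688 - 2361/2) + 772 = -5737/2 + 772 = -4193/2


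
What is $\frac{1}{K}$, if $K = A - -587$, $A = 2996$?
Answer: $\frac{1}{3583} \approx 0.0002791$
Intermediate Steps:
$K = 3583$ ($K = 2996 - -587 = 2996 + 587 = 3583$)
$\frac{1}{K} = \frac{1}{3583}$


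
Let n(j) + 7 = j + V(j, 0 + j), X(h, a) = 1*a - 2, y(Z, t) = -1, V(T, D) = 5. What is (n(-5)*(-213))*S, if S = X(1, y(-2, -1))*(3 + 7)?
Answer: -44730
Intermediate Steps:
X(h, a) = -2 + a (X(h, a) = a - 2 = -2 + a)
n(j) = -2 + j (n(j) = -7 + (j + 5) = -7 + (5 + j) = -2 + j)
S = -30 (S = (-2 - 1)*(3 + 7) = -3*10 = -30)
(n(-5)*(-213))*S = ((-2 - 5)*(-213))*(-30) = -7*(-213)*(-30) = 1491*(-30) = -44730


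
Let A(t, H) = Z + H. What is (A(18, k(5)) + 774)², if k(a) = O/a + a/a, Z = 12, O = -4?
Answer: 15452761/25 ≈ 6.1811e+5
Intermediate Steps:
k(a) = 1 - 4/a (k(a) = -4/a + a/a = -4/a + 1 = 1 - 4/a)
A(t, H) = 12 + H
(A(18, k(5)) + 774)² = ((12 + (-4 + 5)/5) + 774)² = ((12 + (⅕)*1) + 774)² = ((12 + ⅕) + 774)² = (61/5 + 774)² = (3931/5)² = 15452761/25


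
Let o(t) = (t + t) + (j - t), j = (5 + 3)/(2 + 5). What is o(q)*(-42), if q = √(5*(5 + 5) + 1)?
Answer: -48 - 42*√51 ≈ -347.94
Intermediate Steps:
j = 8/7 ≈ 1.1429
q = √51 (q = √(5*10 + 1) = √(50 + 1) = √51 ≈ 7.1414)
o(t) = 8/7 + t (o(t) = (t + t) + (8/7 - t) = 2*t + (8/7 - t) = 8/7 + t)
o(q)*(-42) = (8/7 + √51)*(-42) = -48 - 42*√51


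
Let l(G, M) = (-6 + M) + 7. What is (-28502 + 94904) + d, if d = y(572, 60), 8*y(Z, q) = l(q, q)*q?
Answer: 133719/2 ≈ 66860.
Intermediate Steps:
l(G, M) = 1 + M
y(Z, q) = q*(1 + q)/8 (y(Z, q) = ((1 + q)*q)/8 = (q*(1 + q))/8 = q*(1 + q)/8)
d = 915/2 (d = (1/8)*60*(1 + 60) = (1/8)*60*61 = 915/2 ≈ 457.50)
(-28502 + 94904) + d = (-28502 + 94904) + 915/2 = 66402 + 915/2 = 133719/2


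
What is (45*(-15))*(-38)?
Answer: 25650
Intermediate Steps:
(45*(-15))*(-38) = -675*(-38) = 25650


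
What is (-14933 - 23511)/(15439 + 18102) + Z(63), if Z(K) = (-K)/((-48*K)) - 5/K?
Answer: -40730471/33809328 ≈ -1.2047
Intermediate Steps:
Z(K) = 1/48 - 5/K (Z(K) = (-K)*(-1/(48*K)) - 5/K = 1/48 - 5/K)
(-14933 - 23511)/(15439 + 18102) + Z(63) = (-14933 - 23511)/(15439 + 18102) + (1/48)*(-240 + 63)/63 = -38444/33541 + (1/48)*(1/63)*(-177) = -38444*1/33541 - 59/1008 = -38444/33541 - 59/1008 = -40730471/33809328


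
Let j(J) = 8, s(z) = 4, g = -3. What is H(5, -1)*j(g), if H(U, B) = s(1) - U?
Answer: -8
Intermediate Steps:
H(U, B) = 4 - U
H(5, -1)*j(g) = (4 - 1*5)*8 = (4 - 5)*8 = -1*8 = -8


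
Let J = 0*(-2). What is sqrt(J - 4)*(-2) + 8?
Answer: 8 - 4*I ≈ 8.0 - 4.0*I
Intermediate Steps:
J = 0
sqrt(J - 4)*(-2) + 8 = sqrt(0 - 4)*(-2) + 8 = sqrt(-4)*(-2) + 8 = (2*I)*(-2) + 8 = -4*I + 8 = 8 - 4*I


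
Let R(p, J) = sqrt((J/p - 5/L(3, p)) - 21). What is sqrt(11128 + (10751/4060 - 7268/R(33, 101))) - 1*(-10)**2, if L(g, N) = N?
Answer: -100 + sqrt(1816430051901465 + 5960189538800*I*sqrt(2189))/403970 ≈ 5.8104 + 8.0747*I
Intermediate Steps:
R(p, J) = sqrt(-21 - 5/p + J/p) (R(p, J) = sqrt((J/p - 5/p) - 21) = sqrt((-5/p + J/p) - 21) = sqrt(-21 - 5/p + J/p))
sqrt(11128 + (10751/4060 - 7268/R(33, 101))) - 1*(-10)**2 = sqrt(11128 + (10751/4060 - 7268*sqrt(33)/sqrt(-5 + 101 - 21*33))) - 1*(-10)**2 = sqrt(11128 + (10751*(1/4060) - 7268*sqrt(33)/sqrt(-5 + 101 - 693))) - 1*100 = sqrt(11128 + (10751/4060 - 7268*(-I*sqrt(2189)/199))) - 100 = sqrt(11128 + (10751/4060 - (-7268)*I*sqrt(2189)/199)) - 100 = sqrt(11128 + (10751/4060 + 7268*I*sqrt(2189)/199)) - 100 = sqrt(45190431/4060 + 7268*I*sqrt(2189)/199) - 100 = -100 + sqrt(45190431/4060 + 7268*I*sqrt(2189)/199)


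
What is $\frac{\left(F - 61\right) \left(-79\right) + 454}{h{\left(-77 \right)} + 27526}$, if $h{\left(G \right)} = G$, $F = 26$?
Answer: $\frac{3219}{27449} \approx 0.11727$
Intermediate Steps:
$\frac{\left(F - 61\right) \left(-79\right) + 454}{h{\left(-77 \right)} + 27526} = \frac{\left(26 - 61\right) \left(-79\right) + 454}{-77 + 27526} = \frac{\left(-35\right) \left(-79\right) + 454}{27449} = \left(2765 + 454\right) \frac{1}{27449} = 3219 \cdot \frac{1}{27449} = \frac{3219}{27449}$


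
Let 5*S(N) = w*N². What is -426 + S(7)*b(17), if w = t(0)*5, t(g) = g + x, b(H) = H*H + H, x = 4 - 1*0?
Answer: 59550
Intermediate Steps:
x = 4 (x = 4 + 0 = 4)
b(H) = H + H² (b(H) = H² + H = H + H²)
t(g) = 4 + g (t(g) = g + 4 = 4 + g)
w = 20 (w = (4 + 0)*5 = 4*5 = 20)
S(N) = 4*N² (S(N) = (20*N²)/5 = 4*N²)
-426 + S(7)*b(17) = -426 + (4*7²)*(17*(1 + 17)) = -426 + (4*49)*(17*18) = -426 + 196*306 = -426 + 59976 = 59550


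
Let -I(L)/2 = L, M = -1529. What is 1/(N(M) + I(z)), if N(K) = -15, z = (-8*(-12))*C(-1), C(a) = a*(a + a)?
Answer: -1/399 ≈ -0.0025063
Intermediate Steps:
C(a) = 2*a**2 (C(a) = a*(2*a) = 2*a**2)
z = 192 (z = (-8*(-12))*(2*(-1)**2) = 96*(2*1) = 96*2 = 192)
I(L) = -2*L
1/(N(M) + I(z)) = 1/(-15 - 2*192) = 1/(-15 - 384) = 1/(-399) = -1/399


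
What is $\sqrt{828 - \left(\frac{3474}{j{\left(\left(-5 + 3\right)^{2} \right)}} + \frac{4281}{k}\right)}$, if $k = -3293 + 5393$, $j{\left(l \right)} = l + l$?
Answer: $\frac{\sqrt{1919386}}{70} \approx 19.792$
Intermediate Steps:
$j{\left(l \right)} = 2 l$
$k = 2100$
$\sqrt{828 - \left(\frac{3474}{j{\left(\left(-5 + 3\right)^{2} \right)}} + \frac{4281}{k}\right)} = \sqrt{828 - \left(\frac{1427}{700} + 3474 \frac{1}{2 \left(-5 + 3\right)^{2}}\right)} = \sqrt{828 - \left(\frac{1427}{700} + \frac{3474}{2 \left(-2\right)^{2}}\right)} = \sqrt{828 - \left(\frac{1427}{700} + \frac{3474}{2 \cdot 4}\right)} = \sqrt{828 - \left(\frac{1427}{700} + \frac{3474}{8}\right)} = \sqrt{828 - \frac{152701}{350}} = \sqrt{\frac{137099}{350}} = \frac{\sqrt{1919386}}{70}$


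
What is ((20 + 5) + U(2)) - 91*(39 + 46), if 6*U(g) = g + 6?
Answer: -23126/3 ≈ -7708.7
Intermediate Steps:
U(g) = 1 + g/6 (U(g) = (g + 6)/6 = (6 + g)/6 = 1 + g/6)
((20 + 5) + U(2)) - 91*(39 + 46) = ((20 + 5) + (1 + (1/6)*2)) - 91*(39 + 46) = (25 + (1 + 1/3)) - 91*85 = (25 + 4/3) - 7735 = 79/3 - 7735 = -23126/3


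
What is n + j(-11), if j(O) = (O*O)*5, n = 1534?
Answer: 2139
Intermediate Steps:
j(O) = 5*O² (j(O) = O²*5 = 5*O²)
n + j(-11) = 1534 + 5*(-11)² = 1534 + 5*121 = 1534 + 605 = 2139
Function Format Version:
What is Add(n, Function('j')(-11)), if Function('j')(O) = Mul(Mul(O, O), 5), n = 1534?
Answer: 2139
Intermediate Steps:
Function('j')(O) = Mul(5, Pow(O, 2)) (Function('j')(O) = Mul(Pow(O, 2), 5) = Mul(5, Pow(O, 2)))
Add(n, Function('j')(-11)) = Add(1534, Mul(5, Pow(-11, 2))) = Add(1534, Mul(5, 121)) = Add(1534, 605) = 2139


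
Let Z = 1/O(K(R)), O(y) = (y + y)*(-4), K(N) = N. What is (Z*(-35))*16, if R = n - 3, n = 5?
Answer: 35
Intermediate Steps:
R = 2 (R = 5 - 3 = 2)
O(y) = -8*y (O(y) = (2*y)*(-4) = -8*y)
Z = -1/16 (Z = 1/(-8*2) = 1/(-16) = -1/16 ≈ -0.062500)
(Z*(-35))*16 = -1/16*(-35)*16 = (35/16)*16 = 35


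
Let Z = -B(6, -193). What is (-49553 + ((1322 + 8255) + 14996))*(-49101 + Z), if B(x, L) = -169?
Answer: 1222321360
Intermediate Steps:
Z = 169 (Z = -1*(-169) = 169)
(-49553 + ((1322 + 8255) + 14996))*(-49101 + Z) = (-49553 + ((1322 + 8255) + 14996))*(-49101 + 169) = (-49553 + (9577 + 14996))*(-48932) = (-49553 + 24573)*(-48932) = -24980*(-48932) = 1222321360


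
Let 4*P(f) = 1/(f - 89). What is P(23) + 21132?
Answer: 5578847/264 ≈ 21132.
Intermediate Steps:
P(f) = 1/(4*(-89 + f)) (P(f) = 1/(4*(f - 89)) = 1/(4*(-89 + f)))
P(23) + 21132 = 1/(4*(-89 + 23)) + 21132 = (1/4)/(-66) + 21132 = (1/4)*(-1/66) + 21132 = -1/264 + 21132 = 5578847/264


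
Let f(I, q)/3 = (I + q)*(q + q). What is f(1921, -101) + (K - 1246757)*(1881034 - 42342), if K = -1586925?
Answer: -5210269526864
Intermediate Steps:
f(I, q) = 6*q*(I + q) (f(I, q) = 3*((I + q)*(q + q)) = 3*((I + q)*(2*q)) = 3*(2*q*(I + q)) = 6*q*(I + q))
f(1921, -101) + (K - 1246757)*(1881034 - 42342) = 6*(-101)*(1921 - 101) + (-1586925 - 1246757)*(1881034 - 42342) = 6*(-101)*1820 - 2833682*1838692 = -1102920 - 5210268423944 = -5210269526864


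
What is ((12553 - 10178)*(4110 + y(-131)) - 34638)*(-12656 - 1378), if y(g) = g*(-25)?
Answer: -245661479058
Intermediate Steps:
y(g) = -25*g
((12553 - 10178)*(4110 + y(-131)) - 34638)*(-12656 - 1378) = ((12553 - 10178)*(4110 - 25*(-131)) - 34638)*(-12656 - 1378) = (2375*(4110 + 3275) - 34638)*(-14034) = (2375*7385 - 34638)*(-14034) = (17539375 - 34638)*(-14034) = 17504737*(-14034) = -245661479058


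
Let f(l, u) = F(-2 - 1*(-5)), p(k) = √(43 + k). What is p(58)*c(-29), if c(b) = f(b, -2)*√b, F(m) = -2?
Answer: -2*I*√2929 ≈ -108.24*I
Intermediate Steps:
f(l, u) = -2
c(b) = -2*√b
p(58)*c(-29) = √(43 + 58)*(-2*I*√29) = √101*(-2*I*√29) = -2*I*√2929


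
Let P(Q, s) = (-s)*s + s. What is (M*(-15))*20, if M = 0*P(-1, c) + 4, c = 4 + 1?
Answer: -1200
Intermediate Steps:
c = 5
P(Q, s) = s - s**2 (P(Q, s) = -s**2 + s = s - s**2)
M = 4 (M = 0*(5*(1 - 1*5)) + 4 = 0*(5*(1 - 5)) + 4 = 0*(5*(-4)) + 4 = 0*(-20) + 4 = 0 + 4 = 4)
(M*(-15))*20 = (4*(-15))*20 = -60*20 = -1200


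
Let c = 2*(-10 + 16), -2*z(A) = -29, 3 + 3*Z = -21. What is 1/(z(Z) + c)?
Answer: 2/53 ≈ 0.037736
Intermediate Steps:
Z = -8 (Z = -1 + (⅓)*(-21) = -1 - 7 = -8)
z(A) = 29/2 (z(A) = -½*(-29) = 29/2)
c = 12 (c = 2*6 = 12)
1/(z(Z) + c) = 1/(29/2 + 12) = 1/(53/2) = 2/53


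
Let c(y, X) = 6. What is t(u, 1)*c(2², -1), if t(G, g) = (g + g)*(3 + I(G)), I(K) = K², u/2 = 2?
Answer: 228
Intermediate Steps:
u = 4 (u = 2*2 = 4)
t(G, g) = 2*g*(3 + G²) (t(G, g) = (g + g)*(3 + G²) = (2*g)*(3 + G²) = 2*g*(3 + G²))
t(u, 1)*c(2², -1) = (2*1*(3 + 4²))*6 = (2*1*(3 + 16))*6 = (2*1*19)*6 = 38*6 = 228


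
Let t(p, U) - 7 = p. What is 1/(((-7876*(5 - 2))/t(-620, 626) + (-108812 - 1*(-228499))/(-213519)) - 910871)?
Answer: -130887147/119216334816236 ≈ -1.0979e-6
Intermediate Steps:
t(p, U) = 7 + p
1/(((-7876*(5 - 2))/t(-620, 626) + (-108812 - 1*(-228499))/(-213519)) - 910871) = 1/(((-7876*(5 - 2))/(7 - 620) + (-108812 - 1*(-228499))/(-213519)) - 910871) = 1/((-7876*3/(-613) + (-108812 + 228499)*(-1/213519)) - 910871) = 1/((-1969*12*(-1/613) + 119687*(-1/213519)) - 910871) = 1/((-23628*(-1/613) - 119687/213519) - 910871) = 1/((23628/613 - 119687/213519) - 910871) = 1/(4971658801/130887147 - 910871) = 1/(-119216334816236/130887147) = -130887147/119216334816236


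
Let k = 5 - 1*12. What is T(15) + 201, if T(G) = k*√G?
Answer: 201 - 7*√15 ≈ 173.89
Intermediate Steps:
k = -7 (k = 5 - 12 = -7)
T(G) = -7*√G
T(15) + 201 = -7*√15 + 201 = 201 - 7*√15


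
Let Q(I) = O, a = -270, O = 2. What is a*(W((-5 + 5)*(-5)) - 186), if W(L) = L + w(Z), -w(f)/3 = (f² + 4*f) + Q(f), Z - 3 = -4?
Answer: 49410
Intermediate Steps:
Z = -1 (Z = 3 - 4 = -1)
Q(I) = 2
w(f) = -6 - 12*f - 3*f² (w(f) = -3*((f² + 4*f) + 2) = -3*(2 + f² + 4*f) = -6 - 12*f - 3*f²)
W(L) = 3 + L (W(L) = L + (-6 - 12*(-1) - 3*(-1)²) = L + (-6 + 12 - 3*1) = L + (-6 + 12 - 3) = L + 3 = 3 + L)
a*(W((-5 + 5)*(-5)) - 186) = -270*((3 + (-5 + 5)*(-5)) - 186) = -270*((3 + 0*(-5)) - 186) = -270*((3 + 0) - 186) = -270*(3 - 186) = -270*(-183) = 49410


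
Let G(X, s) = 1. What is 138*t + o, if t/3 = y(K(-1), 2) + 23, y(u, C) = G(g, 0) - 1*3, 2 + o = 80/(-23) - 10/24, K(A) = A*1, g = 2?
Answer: 2397917/276 ≈ 8688.1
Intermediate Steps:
K(A) = A
o = -1627/276 (o = -2 + (80/(-23) - 10/24) = -2 + (80*(-1/23) - 10*1/24) = -2 + (-80/23 - 5/12) = -2 - 1075/276 = -1627/276 ≈ -5.8949)
y(u, C) = -2 (y(u, C) = 1 - 1*3 = 1 - 3 = -2)
t = 63 (t = 3*(-2 + 23) = 3*21 = 63)
138*t + o = 138*63 - 1627/276 = 8694 - 1627/276 = 2397917/276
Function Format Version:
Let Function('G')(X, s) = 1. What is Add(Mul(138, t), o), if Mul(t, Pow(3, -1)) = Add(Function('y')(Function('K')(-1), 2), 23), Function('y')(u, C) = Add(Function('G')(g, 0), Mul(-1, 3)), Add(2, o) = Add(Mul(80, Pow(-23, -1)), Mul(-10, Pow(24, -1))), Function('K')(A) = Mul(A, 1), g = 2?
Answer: Rational(2397917, 276) ≈ 8688.1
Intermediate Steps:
Function('K')(A) = A
o = Rational(-1627, 276) (o = Add(-2, Add(Mul(80, Pow(-23, -1)), Mul(-10, Pow(24, -1)))) = Add(-2, Add(Mul(80, Rational(-1, 23)), Mul(-10, Rational(1, 24)))) = Add(-2, Add(Rational(-80, 23), Rational(-5, 12))) = Add(-2, Rational(-1075, 276)) = Rational(-1627, 276) ≈ -5.8949)
Function('y')(u, C) = -2 (Function('y')(u, C) = Add(1, Mul(-1, 3)) = Add(1, -3) = -2)
t = 63 (t = Mul(3, Add(-2, 23)) = Mul(3, 21) = 63)
Add(Mul(138, t), o) = Add(Mul(138, 63), Rational(-1627, 276)) = Add(8694, Rational(-1627, 276)) = Rational(2397917, 276)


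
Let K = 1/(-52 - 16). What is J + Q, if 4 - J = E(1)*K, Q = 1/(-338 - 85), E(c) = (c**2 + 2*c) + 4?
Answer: 117949/28764 ≈ 4.1006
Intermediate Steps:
E(c) = 4 + c**2 + 2*c
K = -1/68 (K = 1/(-68) = -1/68 ≈ -0.014706)
Q = -1/423 (Q = 1/(-423) = -1/423 ≈ -0.0023641)
J = 279/68 (J = 4 - (4 + 1**2 + 2*1)*(-1)/68 = 4 - (4 + 1 + 2)*(-1)/68 = 4 - 7*(-1)/68 = 4 - 1*(-7/68) = 4 + 7/68 = 279/68 ≈ 4.1029)
J + Q = 279/68 - 1/423 = 117949/28764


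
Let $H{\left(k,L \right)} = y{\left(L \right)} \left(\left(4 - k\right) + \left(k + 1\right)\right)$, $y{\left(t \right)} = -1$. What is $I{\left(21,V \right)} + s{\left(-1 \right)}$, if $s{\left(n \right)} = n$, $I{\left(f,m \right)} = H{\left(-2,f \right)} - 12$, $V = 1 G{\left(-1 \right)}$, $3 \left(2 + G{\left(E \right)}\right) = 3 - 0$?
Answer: $-18$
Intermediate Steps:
$G{\left(E \right)} = -1$ ($G{\left(E \right)} = -2 + \frac{3 - 0}{3} = -2 + \frac{3 + 0}{3} = -2 + \frac{1}{3} \cdot 3 = -2 + 1 = -1$)
$H{\left(k,L \right)} = -5$ ($H{\left(k,L \right)} = - (\left(4 - k\right) + \left(k + 1\right)) = - (\left(4 - k\right) + \left(1 + k\right)) = \left(-1\right) 5 = -5$)
$V = -1$ ($V = 1 \left(-1\right) = -1$)
$I{\left(f,m \right)} = -17$ ($I{\left(f,m \right)} = -5 - 12 = -17$)
$I{\left(21,V \right)} + s{\left(-1 \right)} = -17 - 1 = -18$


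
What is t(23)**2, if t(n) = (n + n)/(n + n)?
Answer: 1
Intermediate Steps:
t(n) = 1 (t(n) = (2*n)/((2*n)) = (2*n)*(1/(2*n)) = 1)
t(23)**2 = 1**2 = 1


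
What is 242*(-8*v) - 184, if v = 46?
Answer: -89240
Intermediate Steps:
242*(-8*v) - 184 = 242*(-8*46) - 184 = 242*(-368) - 184 = -89056 - 184 = -89240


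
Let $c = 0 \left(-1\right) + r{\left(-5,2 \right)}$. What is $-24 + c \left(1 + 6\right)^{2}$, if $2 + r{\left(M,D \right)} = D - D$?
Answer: $-122$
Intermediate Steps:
$r{\left(M,D \right)} = -2$ ($r{\left(M,D \right)} = -2 + \left(D - D\right) = -2 + 0 = -2$)
$c = -2$ ($c = 0 \left(-1\right) - 2 = 0 - 2 = -2$)
$-24 + c \left(1 + 6\right)^{2} = -24 - 2 \left(1 + 6\right)^{2} = -24 - 2 \cdot 7^{2} = -24 - 98 = -122$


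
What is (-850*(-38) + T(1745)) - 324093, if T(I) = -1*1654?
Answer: -293447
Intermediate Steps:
T(I) = -1654
(-850*(-38) + T(1745)) - 324093 = (-850*(-38) - 1654) - 324093 = (32300 - 1654) - 324093 = 30646 - 324093 = -293447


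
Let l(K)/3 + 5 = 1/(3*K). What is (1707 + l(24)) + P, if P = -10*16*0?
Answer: 40609/24 ≈ 1692.0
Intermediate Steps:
l(K) = -15 + 1/K (l(K) = -15 + 3/((3*K)) = -15 + 3*(1/(3*K)) = -15 + 1/K)
P = 0 (P = -160*0 = 0)
(1707 + l(24)) + P = (1707 + (-15 + 1/24)) + 0 = (1707 - 359/24) + 0 = 40609/24 + 0 = 40609/24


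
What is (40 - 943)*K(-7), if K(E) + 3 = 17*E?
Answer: 110166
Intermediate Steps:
K(E) = -3 + 17*E
(40 - 943)*K(-7) = (40 - 943)*(-3 + 17*(-7)) = -903*(-3 - 119) = -903*(-122) = 110166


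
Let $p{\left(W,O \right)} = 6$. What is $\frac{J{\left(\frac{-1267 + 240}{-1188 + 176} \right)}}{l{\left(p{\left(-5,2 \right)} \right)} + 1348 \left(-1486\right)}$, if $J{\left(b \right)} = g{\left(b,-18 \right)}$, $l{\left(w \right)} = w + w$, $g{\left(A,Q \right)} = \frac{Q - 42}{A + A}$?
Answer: $\frac{330}{22360871} \approx 1.4758 \cdot 10^{-5}$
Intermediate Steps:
$g{\left(A,Q \right)} = \frac{-42 + Q}{2 A}$
$l{\left(w \right)} = 2 w$
$J{\left(b \right)} = - \frac{30}{b}$ ($J{\left(b \right)} = \frac{-42 - 18}{2 b} = \frac{1}{2} \frac{1}{b} \left(-60\right) = - \frac{30}{b}$)
$\frac{J{\left(\frac{-1267 + 240}{-1188 + 176} \right)}}{l{\left(p{\left(-5,2 \right)} \right)} + 1348 \left(-1486\right)} = \frac{\left(-30\right) \frac{1}{\left(-1267 + 240\right) \frac{1}{-1188 + 176}}}{2 \cdot 6 + 1348 \left(-1486\right)} = \frac{\left(-30\right) \frac{1}{\left(-1027\right) \frac{1}{-1012}}}{12 - 2003128} = \frac{\left(-30\right) \frac{1}{\left(-1027\right) \left(- \frac{1}{1012}\right)}}{-2003116} = - \frac{30}{\frac{1027}{1012}} \left(- \frac{1}{2003116}\right) = \left(-30\right) \frac{1012}{1027} \left(- \frac{1}{2003116}\right) = \left(- \frac{30360}{1027}\right) \left(- \frac{1}{2003116}\right) = \frac{330}{22360871}$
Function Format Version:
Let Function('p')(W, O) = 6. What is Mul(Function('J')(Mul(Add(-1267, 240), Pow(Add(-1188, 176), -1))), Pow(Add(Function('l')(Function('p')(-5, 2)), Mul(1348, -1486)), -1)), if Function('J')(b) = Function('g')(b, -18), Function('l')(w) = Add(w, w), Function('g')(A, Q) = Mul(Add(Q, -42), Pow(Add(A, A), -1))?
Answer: Rational(330, 22360871) ≈ 1.4758e-5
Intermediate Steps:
Function('g')(A, Q) = Mul(Rational(1, 2), Pow(A, -1), Add(-42, Q)) (Function('g')(A, Q) = Mul(Add(-42, Q), Pow(Mul(2, A), -1)) = Mul(Add(-42, Q), Mul(Rational(1, 2), Pow(A, -1))) = Mul(Rational(1, 2), Pow(A, -1), Add(-42, Q)))
Function('l')(w) = Mul(2, w)
Function('J')(b) = Mul(-30, Pow(b, -1)) (Function('J')(b) = Mul(Rational(1, 2), Pow(b, -1), Add(-42, -18)) = Mul(Rational(1, 2), Pow(b, -1), -60) = Mul(-30, Pow(b, -1)))
Mul(Function('J')(Mul(Add(-1267, 240), Pow(Add(-1188, 176), -1))), Pow(Add(Function('l')(Function('p')(-5, 2)), Mul(1348, -1486)), -1)) = Mul(Mul(-30, Pow(Mul(Add(-1267, 240), Pow(Add(-1188, 176), -1)), -1)), Pow(Add(Mul(2, 6), Mul(1348, -1486)), -1)) = Mul(Mul(-30, Pow(Mul(-1027, Pow(-1012, -1)), -1)), Pow(Add(12, -2003128), -1)) = Mul(Mul(-30, Pow(Mul(-1027, Rational(-1, 1012)), -1)), Pow(-2003116, -1)) = Mul(Mul(-30, Pow(Rational(1027, 1012), -1)), Rational(-1, 2003116)) = Mul(Mul(-30, Rational(1012, 1027)), Rational(-1, 2003116)) = Mul(Rational(-30360, 1027), Rational(-1, 2003116)) = Rational(330, 22360871)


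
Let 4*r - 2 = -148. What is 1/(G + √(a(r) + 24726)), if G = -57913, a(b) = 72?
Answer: -57913/3353890771 - √24798/3353890771 ≈ -1.7314e-5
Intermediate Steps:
r = -73/2 (r = ½ + (¼)*(-148) = ½ - 37 = -73/2 ≈ -36.500)
1/(G + √(a(r) + 24726)) = 1/(-57913 + √(72 + 24726)) = 1/(-57913 + √24798)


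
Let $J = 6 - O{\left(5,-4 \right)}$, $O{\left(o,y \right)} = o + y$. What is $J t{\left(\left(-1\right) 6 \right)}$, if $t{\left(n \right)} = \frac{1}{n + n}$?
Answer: $- \frac{5}{12} \approx -0.41667$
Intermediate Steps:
$t{\left(n \right)} = \frac{1}{2 n}$
$J = 5$ ($J = 6 - \left(5 - 4\right) = 6 - 1 = 5$)
$J t{\left(\left(-1\right) 6 \right)} = 5 \frac{1}{2 \left(\left(-1\right) 6\right)} = 5 \frac{1}{2 \left(-6\right)} = 5 \cdot \frac{1}{2} \left(- \frac{1}{6}\right) = 5 \left(- \frac{1}{12}\right) = - \frac{5}{12}$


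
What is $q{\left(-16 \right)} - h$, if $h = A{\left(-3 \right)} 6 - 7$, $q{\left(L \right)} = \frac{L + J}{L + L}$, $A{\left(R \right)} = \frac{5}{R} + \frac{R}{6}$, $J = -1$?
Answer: $\frac{657}{32} \approx 20.531$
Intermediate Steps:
$A{\left(R \right)} = \frac{5}{R} + \frac{R}{6}$ ($A{\left(R \right)} = \frac{5}{R} + R \frac{1}{6} = \frac{5}{R} + \frac{R}{6}$)
$q{\left(L \right)} = \frac{-1 + L}{2 L}$ ($q{\left(L \right)} = \frac{L - 1}{L + L} = \frac{-1 + L}{2 L}$)
$h = -20$ ($h = \left(\frac{5}{-3} + \frac{1}{6} \left(-3\right)\right) 6 - 7 = \left(5 \left(- \frac{1}{3}\right) - \frac{1}{2}\right) 6 - 7 = \left(- \frac{5}{3} - \frac{1}{2}\right) 6 - 7 = \left(- \frac{13}{6}\right) 6 - 7 = -13 - 7 = -20$)
$q{\left(-16 \right)} - h = \frac{-1 - 16}{2 \left(-16\right)} - -20 = \frac{1}{2} \left(- \frac{1}{16}\right) \left(-17\right) + 20 = \frac{17}{32} + 20 = \frac{657}{32}$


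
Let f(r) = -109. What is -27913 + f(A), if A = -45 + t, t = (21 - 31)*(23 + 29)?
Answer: -28022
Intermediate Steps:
t = -520 (t = -10*52 = -520)
A = -565 (A = -45 - 520 = -565)
-27913 + f(A) = -27913 - 109 = -28022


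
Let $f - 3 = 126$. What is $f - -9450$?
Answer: $9579$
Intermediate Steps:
$f = 129$ ($f = 3 + 126 = 129$)
$f - -9450 = 129 - -9450 = 129 + 9450 = 9579$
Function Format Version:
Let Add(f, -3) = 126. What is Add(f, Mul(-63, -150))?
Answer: 9579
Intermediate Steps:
f = 129 (f = Add(3, 126) = 129)
Add(f, Mul(-63, -150)) = Add(129, Mul(-63, -150)) = Add(129, 9450) = 9579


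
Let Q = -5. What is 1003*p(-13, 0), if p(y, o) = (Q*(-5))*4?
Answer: 100300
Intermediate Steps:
p(y, o) = 100 (p(y, o) = -5*(-5)*4 = 25*4 = 100)
1003*p(-13, 0) = 1003*100 = 100300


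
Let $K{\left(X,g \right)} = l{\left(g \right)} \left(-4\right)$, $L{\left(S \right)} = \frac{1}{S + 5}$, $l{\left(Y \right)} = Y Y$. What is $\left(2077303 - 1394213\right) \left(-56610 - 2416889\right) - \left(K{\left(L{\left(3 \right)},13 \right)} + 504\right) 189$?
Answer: $-1689622399402$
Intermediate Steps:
$l{\left(Y \right)} = Y^{2}$
$L{\left(S \right)} = \frac{1}{5 + S}$
$K{\left(X,g \right)} = - 4 g^{2}$ ($K{\left(X,g \right)} = g^{2} \left(-4\right) = - 4 g^{2}$)
$\left(2077303 - 1394213\right) \left(-56610 - 2416889\right) - \left(K{\left(L{\left(3 \right)},13 \right)} + 504\right) 189 = \left(2077303 - 1394213\right) \left(-56610 - 2416889\right) - \left(- 4 \cdot 13^{2} + 504\right) 189 = 683090 \left(-2473499\right) - \left(\left(-4\right) 169 + 504\right) 189 = -1689622431910 - \left(-676 + 504\right) 189 = -1689622431910 - \left(-172\right) 189 = -1689622431910 - -32508 = -1689622431910 + 32508 = -1689622399402$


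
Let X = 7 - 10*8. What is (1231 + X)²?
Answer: 1340964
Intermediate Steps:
X = -73 (X = 7 - 80 = -73)
(1231 + X)² = (1231 - 73)² = 1158² = 1340964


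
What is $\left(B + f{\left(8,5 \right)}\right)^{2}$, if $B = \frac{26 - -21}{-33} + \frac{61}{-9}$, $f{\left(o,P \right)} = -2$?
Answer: $\frac{1020100}{9801} \approx 104.08$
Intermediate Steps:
$B = - \frac{812}{99}$ ($B = \left(26 + 21\right) \left(- \frac{1}{33}\right) + 61 \left(- \frac{1}{9}\right) = 47 \left(- \frac{1}{33}\right) - \frac{61}{9} = - \frac{47}{33} - \frac{61}{9} = - \frac{812}{99} \approx -8.202$)
$\left(B + f{\left(8,5 \right)}\right)^{2} = \left(- \frac{812}{99} - 2\right)^{2} = \left(- \frac{1010}{99}\right)^{2} = \frac{1020100}{9801}$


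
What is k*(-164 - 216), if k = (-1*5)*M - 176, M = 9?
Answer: 83980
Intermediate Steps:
k = -221 (k = -1*5*9 - 176 = -5*9 - 176 = -45 - 176 = -221)
k*(-164 - 216) = -221*(-164 - 216) = -221*(-380) = 83980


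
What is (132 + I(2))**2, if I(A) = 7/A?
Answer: 73441/4 ≈ 18360.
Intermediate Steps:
(132 + I(2))**2 = (132 + 7/2)**2 = (271/2)**2 = 73441/4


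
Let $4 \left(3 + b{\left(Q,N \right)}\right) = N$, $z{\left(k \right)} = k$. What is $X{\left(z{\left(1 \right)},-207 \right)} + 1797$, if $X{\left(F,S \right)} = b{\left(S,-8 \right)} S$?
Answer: $2832$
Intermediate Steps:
$b{\left(Q,N \right)} = -3 + \frac{N}{4}$
$X{\left(F,S \right)} = - 5 S$ ($X{\left(F,S \right)} = \left(-3 + \frac{1}{4} \left(-8\right)\right) S = \left(-3 - 2\right) S = - 5 S$)
$X{\left(z{\left(1 \right)},-207 \right)} + 1797 = \left(-5\right) \left(-207\right) + 1797 = 1035 + 1797 = 2832$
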